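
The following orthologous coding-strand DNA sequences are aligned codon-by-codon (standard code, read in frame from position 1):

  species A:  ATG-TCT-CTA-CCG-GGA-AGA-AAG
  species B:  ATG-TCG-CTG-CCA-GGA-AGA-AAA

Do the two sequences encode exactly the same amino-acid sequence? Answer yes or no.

yes

Codon 1: ATG Met / ATG Met — identical.
Codon 2: TCT Ser / TCG Ser — synonymous.
Codon 3: CTA Leu / CTG Leu — synonymous.
Codon 4: CCG Pro / CCA Pro — synonymous.
Codon 5: GGA Gly / GGA Gly — identical.
Codon 6: AGA Arg / AGA Arg — identical.
Codon 7: AAG Lys / AAA Lys — synonymous.
Nonsynonymous differences: 0 → same protein.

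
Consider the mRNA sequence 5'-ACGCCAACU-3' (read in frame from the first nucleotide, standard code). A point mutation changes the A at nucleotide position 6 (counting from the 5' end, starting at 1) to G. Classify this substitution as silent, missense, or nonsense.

silent

Position 6 falls in codon 2: CCA → Pro.
After the substitution the codon is CCG → Pro.
Both encode Pro, so the change is synonymous.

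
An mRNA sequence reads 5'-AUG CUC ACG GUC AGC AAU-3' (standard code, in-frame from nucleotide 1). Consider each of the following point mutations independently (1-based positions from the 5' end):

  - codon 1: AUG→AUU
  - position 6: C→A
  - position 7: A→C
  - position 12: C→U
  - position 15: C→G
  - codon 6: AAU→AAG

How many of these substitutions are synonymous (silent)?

2

Codon 1: AUG (Met) → AUU (Ile) — missense.
Codon 2: CUC (Leu) → CUA (Leu) — synonymous.
Codon 3: ACG (Thr) → CCG (Pro) — missense.
Codon 4: GUC (Val) → GUU (Val) — synonymous.
Codon 5: AGC (Ser) → AGG (Arg) — missense.
Codon 6: AAU (Asn) → AAG (Lys) — missense.
Synonymous: 2 of 6.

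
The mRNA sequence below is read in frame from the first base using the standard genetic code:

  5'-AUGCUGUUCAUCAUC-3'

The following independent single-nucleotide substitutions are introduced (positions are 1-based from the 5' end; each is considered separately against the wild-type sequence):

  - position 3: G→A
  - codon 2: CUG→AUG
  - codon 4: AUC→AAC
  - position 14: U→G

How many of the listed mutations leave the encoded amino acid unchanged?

Codon 1: AUG (Met) → AUA (Ile) — missense.
Codon 2: CUG (Leu) → AUG (Met) — missense.
Codon 4: AUC (Ile) → AAC (Asn) — missense.
Codon 5: AUC (Ile) → AGC (Ser) — missense.
Synonymous: 0 of 4.

0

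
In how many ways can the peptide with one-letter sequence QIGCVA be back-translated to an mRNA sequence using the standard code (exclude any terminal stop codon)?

768

Gln: 2 codons.
Ile: 3 codons.
Gly: 4 codons.
Cys: 2 codons.
Val: 4 codons.
Ala: 4 codons.
2 × 3 × 4 × 2 × 4 × 4 = 768.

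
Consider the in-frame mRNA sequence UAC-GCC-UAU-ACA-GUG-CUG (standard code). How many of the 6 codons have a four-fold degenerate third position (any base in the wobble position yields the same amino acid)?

Codon 1 UAC (Tyr): third position 2-fold.
Codon 2 GCC (Ala): third position 4-fold.
Codon 3 UAU (Tyr): third position 2-fold.
Codon 4 ACA (Thr): third position 4-fold.
Codon 5 GUG (Val): third position 4-fold.
Codon 6 CUG (Leu): third position 4-fold.
Four-fold degenerate third positions: 4.

4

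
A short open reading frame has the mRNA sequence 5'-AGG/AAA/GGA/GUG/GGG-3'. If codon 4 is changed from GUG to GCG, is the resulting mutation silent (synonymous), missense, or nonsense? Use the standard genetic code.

Position 11 falls in codon 4: GUG → Val.
After the substitution the codon is GCG → Ala.
Val ≠ Ala, so this is a missense mutation.

missense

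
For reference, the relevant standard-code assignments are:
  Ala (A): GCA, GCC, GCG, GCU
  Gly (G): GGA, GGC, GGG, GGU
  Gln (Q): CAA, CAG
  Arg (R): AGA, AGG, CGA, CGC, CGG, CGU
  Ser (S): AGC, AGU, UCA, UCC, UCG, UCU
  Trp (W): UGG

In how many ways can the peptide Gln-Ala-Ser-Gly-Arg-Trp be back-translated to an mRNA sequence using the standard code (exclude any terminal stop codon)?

1152

Gln: 2 codons.
Ala: 4 codons.
Ser: 6 codons.
Gly: 4 codons.
Arg: 6 codons.
Trp: 1 codon.
2 × 4 × 6 × 4 × 6 × 1 = 1152.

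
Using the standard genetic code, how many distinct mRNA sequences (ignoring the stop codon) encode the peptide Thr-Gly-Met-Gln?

Thr: 4 codons.
Gly: 4 codons.
Met: 1 codon.
Gln: 2 codons.
4 × 4 × 1 × 2 = 32.

32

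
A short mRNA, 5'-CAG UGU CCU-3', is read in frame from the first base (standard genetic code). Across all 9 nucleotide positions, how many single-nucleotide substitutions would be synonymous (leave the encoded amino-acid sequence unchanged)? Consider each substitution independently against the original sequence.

Codon 1 (CAG, Gln): 1 synonymous substitution.
Codon 2 (UGU, Cys): 1 synonymous substitution.
Codon 3 (CCU, Pro): 3 synonymous substitutions.
Total: 1 + 1 + 3 = 5.

5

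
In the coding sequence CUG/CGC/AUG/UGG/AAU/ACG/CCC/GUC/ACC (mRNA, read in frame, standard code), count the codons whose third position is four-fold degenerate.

Codon 1 CUG (Leu): third position 4-fold.
Codon 2 CGC (Arg): third position 4-fold.
Codon 3 AUG (Met): third position 1-fold.
Codon 4 UGG (Trp): third position 1-fold.
Codon 5 AAU (Asn): third position 2-fold.
Codon 6 ACG (Thr): third position 4-fold.
Codon 7 CCC (Pro): third position 4-fold.
Codon 8 GUC (Val): third position 4-fold.
Codon 9 ACC (Thr): third position 4-fold.
Four-fold degenerate third positions: 6.

6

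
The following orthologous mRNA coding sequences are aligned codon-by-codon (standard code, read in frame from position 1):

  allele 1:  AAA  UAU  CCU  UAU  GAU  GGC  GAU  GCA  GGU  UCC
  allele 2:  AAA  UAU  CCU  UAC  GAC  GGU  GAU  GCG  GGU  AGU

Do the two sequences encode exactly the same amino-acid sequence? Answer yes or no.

yes

Codon 1: AAA Lys / AAA Lys — identical.
Codon 2: UAU Tyr / UAU Tyr — identical.
Codon 3: CCU Pro / CCU Pro — identical.
Codon 4: UAU Tyr / UAC Tyr — synonymous.
Codon 5: GAU Asp / GAC Asp — synonymous.
Codon 6: GGC Gly / GGU Gly — synonymous.
Codon 7: GAU Asp / GAU Asp — identical.
Codon 8: GCA Ala / GCG Ala — synonymous.
Codon 9: GGU Gly / GGU Gly — identical.
Codon 10: UCC Ser / AGU Ser — synonymous.
Nonsynonymous differences: 0 → same protein.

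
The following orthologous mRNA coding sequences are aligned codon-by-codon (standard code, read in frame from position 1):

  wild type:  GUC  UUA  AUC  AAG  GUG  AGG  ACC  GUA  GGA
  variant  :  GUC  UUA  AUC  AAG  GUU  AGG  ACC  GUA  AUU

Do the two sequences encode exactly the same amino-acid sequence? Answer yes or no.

Codon 1: GUC Val / GUC Val — identical.
Codon 2: UUA Leu / UUA Leu — identical.
Codon 3: AUC Ile / AUC Ile — identical.
Codon 4: AAG Lys / AAG Lys — identical.
Codon 5: GUG Val / GUU Val — synonymous.
Codon 6: AGG Arg / AGG Arg — identical.
Codon 7: ACC Thr / ACC Thr — identical.
Codon 8: GUA Val / GUA Val — identical.
Codon 9: GGA Gly / AUU Ile — nonsynonymous.
Nonsynonymous differences: 1 → different protein.

no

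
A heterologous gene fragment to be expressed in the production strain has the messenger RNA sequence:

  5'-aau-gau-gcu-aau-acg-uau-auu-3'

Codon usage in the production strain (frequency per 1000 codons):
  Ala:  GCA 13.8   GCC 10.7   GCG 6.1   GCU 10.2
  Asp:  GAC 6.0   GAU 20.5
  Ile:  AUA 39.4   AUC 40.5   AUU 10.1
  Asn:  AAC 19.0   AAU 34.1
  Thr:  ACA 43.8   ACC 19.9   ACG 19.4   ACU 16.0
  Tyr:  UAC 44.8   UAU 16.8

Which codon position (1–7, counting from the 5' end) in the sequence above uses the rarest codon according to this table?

Codon 1 AAU (Asn): 34.1 per 1000.
Codon 2 GAU (Asp): 20.5 per 1000.
Codon 3 GCU (Ala): 10.2 per 1000.
Codon 4 AAU (Asn): 34.1 per 1000.
Codon 5 ACG (Thr): 19.4 per 1000.
Codon 6 UAU (Tyr): 16.8 per 1000.
Codon 7 AUU (Ile): 10.1 per 1000.
Lowest frequency is 10.1 at codon 7.

7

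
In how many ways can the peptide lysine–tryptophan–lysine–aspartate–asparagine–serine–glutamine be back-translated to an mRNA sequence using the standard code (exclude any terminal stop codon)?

192

Lys: 2 codons.
Trp: 1 codon.
Lys: 2 codons.
Asp: 2 codons.
Asn: 2 codons.
Ser: 6 codons.
Gln: 2 codons.
2 × 1 × 2 × 2 × 2 × 6 × 2 = 192.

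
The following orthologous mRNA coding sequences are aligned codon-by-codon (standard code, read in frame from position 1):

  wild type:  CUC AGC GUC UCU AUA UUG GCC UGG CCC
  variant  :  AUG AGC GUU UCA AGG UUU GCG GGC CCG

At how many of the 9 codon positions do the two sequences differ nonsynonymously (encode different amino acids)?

Codon 1: CUC Leu / AUG Met — nonsynonymous.
Codon 2: AGC Ser / AGC Ser — identical.
Codon 3: GUC Val / GUU Val — synonymous.
Codon 4: UCU Ser / UCA Ser — synonymous.
Codon 5: AUA Ile / AGG Arg — nonsynonymous.
Codon 6: UUG Leu / UUU Phe — nonsynonymous.
Codon 7: GCC Ala / GCG Ala — synonymous.
Codon 8: UGG Trp / GGC Gly — nonsynonymous.
Codon 9: CCC Pro / CCG Pro — synonymous.
Nonsynonymous differences: 4.

4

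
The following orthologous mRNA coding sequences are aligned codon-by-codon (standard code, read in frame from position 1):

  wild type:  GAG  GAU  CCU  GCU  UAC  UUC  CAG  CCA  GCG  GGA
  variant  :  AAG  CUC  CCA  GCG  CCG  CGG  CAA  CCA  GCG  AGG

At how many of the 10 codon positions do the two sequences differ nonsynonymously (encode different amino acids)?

5

Codon 1: GAG Glu / AAG Lys — nonsynonymous.
Codon 2: GAU Asp / CUC Leu — nonsynonymous.
Codon 3: CCU Pro / CCA Pro — synonymous.
Codon 4: GCU Ala / GCG Ala — synonymous.
Codon 5: UAC Tyr / CCG Pro — nonsynonymous.
Codon 6: UUC Phe / CGG Arg — nonsynonymous.
Codon 7: CAG Gln / CAA Gln — synonymous.
Codon 8: CCA Pro / CCA Pro — identical.
Codon 9: GCG Ala / GCG Ala — identical.
Codon 10: GGA Gly / AGG Arg — nonsynonymous.
Nonsynonymous differences: 5.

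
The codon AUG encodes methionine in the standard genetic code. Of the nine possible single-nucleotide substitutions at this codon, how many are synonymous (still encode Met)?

Position 1: none → 0 synonymous.
Position 2: none → 0 synonymous.
Position 3: none → 0 synonymous.
Total: 0 + 0 + 0 = 0.

0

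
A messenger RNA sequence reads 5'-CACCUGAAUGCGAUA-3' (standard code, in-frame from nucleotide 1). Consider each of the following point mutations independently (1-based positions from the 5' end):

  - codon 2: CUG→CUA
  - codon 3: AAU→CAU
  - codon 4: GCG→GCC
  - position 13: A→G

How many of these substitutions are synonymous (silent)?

2

Codon 2: CUG (Leu) → CUA (Leu) — synonymous.
Codon 3: AAU (Asn) → CAU (His) — missense.
Codon 4: GCG (Ala) → GCC (Ala) — synonymous.
Codon 5: AUA (Ile) → GUA (Val) — missense.
Synonymous: 2 of 4.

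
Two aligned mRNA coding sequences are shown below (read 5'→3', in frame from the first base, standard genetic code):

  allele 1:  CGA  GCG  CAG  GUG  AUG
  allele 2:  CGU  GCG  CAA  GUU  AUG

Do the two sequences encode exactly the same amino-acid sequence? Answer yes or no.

Codon 1: CGA Arg / CGU Arg — synonymous.
Codon 2: GCG Ala / GCG Ala — identical.
Codon 3: CAG Gln / CAA Gln — synonymous.
Codon 4: GUG Val / GUU Val — synonymous.
Codon 5: AUG Met / AUG Met — identical.
Nonsynonymous differences: 0 → same protein.

yes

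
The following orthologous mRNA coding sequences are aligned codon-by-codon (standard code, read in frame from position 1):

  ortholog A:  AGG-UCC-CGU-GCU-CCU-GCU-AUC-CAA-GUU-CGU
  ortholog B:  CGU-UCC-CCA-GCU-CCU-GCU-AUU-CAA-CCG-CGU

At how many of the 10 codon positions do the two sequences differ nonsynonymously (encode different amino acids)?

Codon 1: AGG Arg / CGU Arg — synonymous.
Codon 2: UCC Ser / UCC Ser — identical.
Codon 3: CGU Arg / CCA Pro — nonsynonymous.
Codon 4: GCU Ala / GCU Ala — identical.
Codon 5: CCU Pro / CCU Pro — identical.
Codon 6: GCU Ala / GCU Ala — identical.
Codon 7: AUC Ile / AUU Ile — synonymous.
Codon 8: CAA Gln / CAA Gln — identical.
Codon 9: GUU Val / CCG Pro — nonsynonymous.
Codon 10: CGU Arg / CGU Arg — identical.
Nonsynonymous differences: 2.

2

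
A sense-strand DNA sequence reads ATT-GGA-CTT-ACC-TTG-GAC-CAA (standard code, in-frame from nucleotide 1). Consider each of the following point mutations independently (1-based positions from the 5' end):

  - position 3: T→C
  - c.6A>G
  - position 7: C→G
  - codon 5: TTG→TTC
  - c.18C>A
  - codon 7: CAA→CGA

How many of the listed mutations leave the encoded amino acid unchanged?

2

Codon 1: ATT (Ile) → ATC (Ile) — synonymous.
Codon 2: GGA (Gly) → GGG (Gly) — synonymous.
Codon 3: CTT (Leu) → GTT (Val) — missense.
Codon 5: TTG (Leu) → TTC (Phe) — missense.
Codon 6: GAC (Asp) → GAA (Glu) — missense.
Codon 7: CAA (Gln) → CGA (Arg) — missense.
Synonymous: 2 of 6.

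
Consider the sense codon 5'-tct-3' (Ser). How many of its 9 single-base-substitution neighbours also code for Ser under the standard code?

3

Position 1: none → 0 synonymous.
Position 2: none → 0 synonymous.
Position 3: TCC, TCA, TCG → 3 synonymous.
Total: 0 + 0 + 3 = 3.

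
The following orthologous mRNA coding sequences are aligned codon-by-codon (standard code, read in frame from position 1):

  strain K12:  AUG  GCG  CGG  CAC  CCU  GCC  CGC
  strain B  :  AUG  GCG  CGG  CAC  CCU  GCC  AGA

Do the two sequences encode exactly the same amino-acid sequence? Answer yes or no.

yes

Codon 1: AUG Met / AUG Met — identical.
Codon 2: GCG Ala / GCG Ala — identical.
Codon 3: CGG Arg / CGG Arg — identical.
Codon 4: CAC His / CAC His — identical.
Codon 5: CCU Pro / CCU Pro — identical.
Codon 6: GCC Ala / GCC Ala — identical.
Codon 7: CGC Arg / AGA Arg — synonymous.
Nonsynonymous differences: 0 → same protein.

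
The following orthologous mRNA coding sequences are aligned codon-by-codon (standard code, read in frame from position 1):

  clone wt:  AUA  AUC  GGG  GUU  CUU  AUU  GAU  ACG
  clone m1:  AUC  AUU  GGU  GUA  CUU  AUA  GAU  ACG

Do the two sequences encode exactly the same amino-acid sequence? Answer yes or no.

Codon 1: AUA Ile / AUC Ile — synonymous.
Codon 2: AUC Ile / AUU Ile — synonymous.
Codon 3: GGG Gly / GGU Gly — synonymous.
Codon 4: GUU Val / GUA Val — synonymous.
Codon 5: CUU Leu / CUU Leu — identical.
Codon 6: AUU Ile / AUA Ile — synonymous.
Codon 7: GAU Asp / GAU Asp — identical.
Codon 8: ACG Thr / ACG Thr — identical.
Nonsynonymous differences: 0 → same protein.

yes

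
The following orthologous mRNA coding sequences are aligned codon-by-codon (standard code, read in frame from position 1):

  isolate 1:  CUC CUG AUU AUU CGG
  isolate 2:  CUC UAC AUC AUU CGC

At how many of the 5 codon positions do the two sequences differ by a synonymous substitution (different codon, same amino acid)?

2

Codon 1: CUC Leu / CUC Leu — identical.
Codon 2: CUG Leu / UAC Tyr — nonsynonymous.
Codon 3: AUU Ile / AUC Ile — synonymous.
Codon 4: AUU Ile / AUU Ile — identical.
Codon 5: CGG Arg / CGC Arg — synonymous.
Synonymous differences: 2.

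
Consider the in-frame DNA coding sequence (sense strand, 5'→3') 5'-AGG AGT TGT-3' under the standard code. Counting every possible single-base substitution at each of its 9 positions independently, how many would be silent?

4

Codon 1 (AGG, Arg): 2 synonymous substitutions.
Codon 2 (AGT, Ser): 1 synonymous substitution.
Codon 3 (TGT, Cys): 1 synonymous substitution.
Total: 2 + 1 + 1 = 4.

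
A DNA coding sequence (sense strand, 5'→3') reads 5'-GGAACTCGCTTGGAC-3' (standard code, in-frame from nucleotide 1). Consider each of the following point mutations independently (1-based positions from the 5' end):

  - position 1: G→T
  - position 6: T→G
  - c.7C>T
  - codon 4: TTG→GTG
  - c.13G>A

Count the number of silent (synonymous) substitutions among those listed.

1

Codon 1: GGA (Gly) → TGA (Stop) — nonsense.
Codon 2: ACT (Thr) → ACG (Thr) — synonymous.
Codon 3: CGC (Arg) → TGC (Cys) — missense.
Codon 4: TTG (Leu) → GTG (Val) — missense.
Codon 5: GAC (Asp) → AAC (Asn) — missense.
Synonymous: 1 of 5.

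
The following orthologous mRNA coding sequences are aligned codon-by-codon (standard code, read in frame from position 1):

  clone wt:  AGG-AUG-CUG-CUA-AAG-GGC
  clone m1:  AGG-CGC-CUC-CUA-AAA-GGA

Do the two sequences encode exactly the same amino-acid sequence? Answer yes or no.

no

Codon 1: AGG Arg / AGG Arg — identical.
Codon 2: AUG Met / CGC Arg — nonsynonymous.
Codon 3: CUG Leu / CUC Leu — synonymous.
Codon 4: CUA Leu / CUA Leu — identical.
Codon 5: AAG Lys / AAA Lys — synonymous.
Codon 6: GGC Gly / GGA Gly — synonymous.
Nonsynonymous differences: 1 → different protein.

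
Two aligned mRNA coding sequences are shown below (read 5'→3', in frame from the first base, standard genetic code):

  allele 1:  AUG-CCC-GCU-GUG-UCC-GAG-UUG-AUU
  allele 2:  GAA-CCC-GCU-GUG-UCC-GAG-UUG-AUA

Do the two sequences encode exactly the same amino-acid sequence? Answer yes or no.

Codon 1: AUG Met / GAA Glu — nonsynonymous.
Codon 2: CCC Pro / CCC Pro — identical.
Codon 3: GCU Ala / GCU Ala — identical.
Codon 4: GUG Val / GUG Val — identical.
Codon 5: UCC Ser / UCC Ser — identical.
Codon 6: GAG Glu / GAG Glu — identical.
Codon 7: UUG Leu / UUG Leu — identical.
Codon 8: AUU Ile / AUA Ile — synonymous.
Nonsynonymous differences: 1 → different protein.

no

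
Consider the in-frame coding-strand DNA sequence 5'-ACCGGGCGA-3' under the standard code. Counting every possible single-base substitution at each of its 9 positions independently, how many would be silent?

10

Codon 1 (ACC, Thr): 3 synonymous substitutions.
Codon 2 (GGG, Gly): 3 synonymous substitutions.
Codon 3 (CGA, Arg): 4 synonymous substitutions.
Total: 3 + 3 + 4 = 10.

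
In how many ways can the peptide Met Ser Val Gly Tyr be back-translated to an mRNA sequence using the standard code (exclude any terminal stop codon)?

192

Met: 1 codon.
Ser: 6 codons.
Val: 4 codons.
Gly: 4 codons.
Tyr: 2 codons.
1 × 6 × 4 × 4 × 2 = 192.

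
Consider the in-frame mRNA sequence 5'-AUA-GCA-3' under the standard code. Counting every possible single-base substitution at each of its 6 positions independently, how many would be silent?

Codon 1 (AUA, Ile): 2 synonymous substitutions.
Codon 2 (GCA, Ala): 3 synonymous substitutions.
Total: 2 + 3 = 5.

5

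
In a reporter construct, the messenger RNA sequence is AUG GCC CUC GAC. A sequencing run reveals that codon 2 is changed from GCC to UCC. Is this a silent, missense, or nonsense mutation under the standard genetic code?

Position 4 falls in codon 2: GCC → Ala.
After the substitution the codon is UCC → Ser.
Ala ≠ Ser, so this is a missense mutation.

missense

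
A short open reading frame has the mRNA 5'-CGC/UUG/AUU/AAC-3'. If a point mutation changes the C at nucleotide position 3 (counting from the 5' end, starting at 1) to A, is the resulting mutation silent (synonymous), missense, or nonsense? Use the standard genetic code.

silent

Position 3 falls in codon 1: CGC → Arg.
After the substitution the codon is CGA → Arg.
Both encode Arg, so the change is synonymous.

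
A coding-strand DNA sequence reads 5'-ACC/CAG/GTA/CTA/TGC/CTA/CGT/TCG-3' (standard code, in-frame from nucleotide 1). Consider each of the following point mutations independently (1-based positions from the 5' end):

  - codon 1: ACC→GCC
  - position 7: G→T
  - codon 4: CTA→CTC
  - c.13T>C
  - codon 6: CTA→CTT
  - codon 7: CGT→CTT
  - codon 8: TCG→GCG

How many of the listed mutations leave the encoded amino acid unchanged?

Codon 1: ACC (Thr) → GCC (Ala) — missense.
Codon 3: GTA (Val) → TTA (Leu) — missense.
Codon 4: CTA (Leu) → CTC (Leu) — synonymous.
Codon 5: TGC (Cys) → CGC (Arg) — missense.
Codon 6: CTA (Leu) → CTT (Leu) — synonymous.
Codon 7: CGT (Arg) → CTT (Leu) — missense.
Codon 8: TCG (Ser) → GCG (Ala) — missense.
Synonymous: 2 of 7.

2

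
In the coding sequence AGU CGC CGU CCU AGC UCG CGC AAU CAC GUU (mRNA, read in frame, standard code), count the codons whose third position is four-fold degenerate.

Codon 1 AGU (Ser): third position 2-fold.
Codon 2 CGC (Arg): third position 4-fold.
Codon 3 CGU (Arg): third position 4-fold.
Codon 4 CCU (Pro): third position 4-fold.
Codon 5 AGC (Ser): third position 2-fold.
Codon 6 UCG (Ser): third position 4-fold.
Codon 7 CGC (Arg): third position 4-fold.
Codon 8 AAU (Asn): third position 2-fold.
Codon 9 CAC (His): third position 2-fold.
Codon 10 GUU (Val): third position 4-fold.
Four-fold degenerate third positions: 6.

6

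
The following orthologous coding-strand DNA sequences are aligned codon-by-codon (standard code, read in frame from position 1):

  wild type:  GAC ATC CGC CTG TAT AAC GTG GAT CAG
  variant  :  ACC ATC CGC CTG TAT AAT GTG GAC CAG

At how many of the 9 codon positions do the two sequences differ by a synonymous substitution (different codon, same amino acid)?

Codon 1: GAC Asp / ACC Thr — nonsynonymous.
Codon 2: ATC Ile / ATC Ile — identical.
Codon 3: CGC Arg / CGC Arg — identical.
Codon 4: CTG Leu / CTG Leu — identical.
Codon 5: TAT Tyr / TAT Tyr — identical.
Codon 6: AAC Asn / AAT Asn — synonymous.
Codon 7: GTG Val / GTG Val — identical.
Codon 8: GAT Asp / GAC Asp — synonymous.
Codon 9: CAG Gln / CAG Gln — identical.
Synonymous differences: 2.

2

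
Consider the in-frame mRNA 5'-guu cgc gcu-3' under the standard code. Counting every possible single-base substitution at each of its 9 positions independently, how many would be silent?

9

Codon 1 (GUU, Val): 3 synonymous substitutions.
Codon 2 (CGC, Arg): 3 synonymous substitutions.
Codon 3 (GCU, Ala): 3 synonymous substitutions.
Total: 3 + 3 + 3 = 9.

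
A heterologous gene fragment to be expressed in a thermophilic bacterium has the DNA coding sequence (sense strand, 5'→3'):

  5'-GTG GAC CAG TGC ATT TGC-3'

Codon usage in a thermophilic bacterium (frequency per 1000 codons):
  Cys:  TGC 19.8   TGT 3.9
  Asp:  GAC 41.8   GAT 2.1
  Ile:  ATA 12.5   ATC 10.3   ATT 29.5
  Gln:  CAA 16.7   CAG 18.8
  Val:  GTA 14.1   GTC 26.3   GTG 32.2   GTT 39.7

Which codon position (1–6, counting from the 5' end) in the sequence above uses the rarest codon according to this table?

3

Codon 1 GTG (Val): 32.2 per 1000.
Codon 2 GAC (Asp): 41.8 per 1000.
Codon 3 CAG (Gln): 18.8 per 1000.
Codon 4 TGC (Cys): 19.8 per 1000.
Codon 5 ATT (Ile): 29.5 per 1000.
Codon 6 TGC (Cys): 19.8 per 1000.
Lowest frequency is 18.8 at codon 3.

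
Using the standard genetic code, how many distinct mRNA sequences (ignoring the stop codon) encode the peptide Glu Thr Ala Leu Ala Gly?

3072

Glu: 2 codons.
Thr: 4 codons.
Ala: 4 codons.
Leu: 6 codons.
Ala: 4 codons.
Gly: 4 codons.
2 × 4 × 4 × 6 × 4 × 4 = 3072.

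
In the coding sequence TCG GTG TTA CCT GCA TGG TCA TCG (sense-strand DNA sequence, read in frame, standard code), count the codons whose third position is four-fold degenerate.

6

Codon 1 TCG (Ser): third position 4-fold.
Codon 2 GTG (Val): third position 4-fold.
Codon 3 TTA (Leu): third position 2-fold.
Codon 4 CCT (Pro): third position 4-fold.
Codon 5 GCA (Ala): third position 4-fold.
Codon 6 TGG (Trp): third position 1-fold.
Codon 7 TCA (Ser): third position 4-fold.
Codon 8 TCG (Ser): third position 4-fold.
Four-fold degenerate third positions: 6.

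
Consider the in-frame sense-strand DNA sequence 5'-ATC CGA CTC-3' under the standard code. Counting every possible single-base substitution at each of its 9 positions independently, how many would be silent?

Codon 1 (ATC, Ile): 2 synonymous substitutions.
Codon 2 (CGA, Arg): 4 synonymous substitutions.
Codon 3 (CTC, Leu): 3 synonymous substitutions.
Total: 2 + 4 + 3 = 9.

9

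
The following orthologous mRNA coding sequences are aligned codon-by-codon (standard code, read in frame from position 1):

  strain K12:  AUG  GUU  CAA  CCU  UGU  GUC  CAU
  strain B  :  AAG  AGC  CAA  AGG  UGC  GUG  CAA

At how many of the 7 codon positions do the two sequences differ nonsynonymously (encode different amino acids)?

Codon 1: AUG Met / AAG Lys — nonsynonymous.
Codon 2: GUU Val / AGC Ser — nonsynonymous.
Codon 3: CAA Gln / CAA Gln — identical.
Codon 4: CCU Pro / AGG Arg — nonsynonymous.
Codon 5: UGU Cys / UGC Cys — synonymous.
Codon 6: GUC Val / GUG Val — synonymous.
Codon 7: CAU His / CAA Gln — nonsynonymous.
Nonsynonymous differences: 4.

4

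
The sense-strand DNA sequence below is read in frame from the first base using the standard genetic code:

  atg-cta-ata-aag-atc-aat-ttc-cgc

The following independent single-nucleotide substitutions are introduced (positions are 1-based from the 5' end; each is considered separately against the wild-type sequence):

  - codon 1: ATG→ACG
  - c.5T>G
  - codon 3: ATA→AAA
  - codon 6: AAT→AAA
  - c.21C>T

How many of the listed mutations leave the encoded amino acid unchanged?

Codon 1: ATG (Met) → ACG (Thr) — missense.
Codon 2: CTA (Leu) → CGA (Arg) — missense.
Codon 3: ATA (Ile) → AAA (Lys) — missense.
Codon 6: AAT (Asn) → AAA (Lys) — missense.
Codon 7: TTC (Phe) → TTT (Phe) — synonymous.
Synonymous: 1 of 5.

1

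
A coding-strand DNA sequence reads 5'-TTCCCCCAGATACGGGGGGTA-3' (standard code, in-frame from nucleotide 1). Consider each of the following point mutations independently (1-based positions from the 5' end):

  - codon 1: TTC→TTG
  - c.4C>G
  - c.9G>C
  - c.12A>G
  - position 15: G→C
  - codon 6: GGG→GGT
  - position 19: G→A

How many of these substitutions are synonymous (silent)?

Codon 1: TTC (Phe) → TTG (Leu) — missense.
Codon 2: CCC (Pro) → GCC (Ala) — missense.
Codon 3: CAG (Gln) → CAC (His) — missense.
Codon 4: ATA (Ile) → ATG (Met) — missense.
Codon 5: CGG (Arg) → CGC (Arg) — synonymous.
Codon 6: GGG (Gly) → GGT (Gly) — synonymous.
Codon 7: GTA (Val) → ATA (Ile) — missense.
Synonymous: 2 of 7.

2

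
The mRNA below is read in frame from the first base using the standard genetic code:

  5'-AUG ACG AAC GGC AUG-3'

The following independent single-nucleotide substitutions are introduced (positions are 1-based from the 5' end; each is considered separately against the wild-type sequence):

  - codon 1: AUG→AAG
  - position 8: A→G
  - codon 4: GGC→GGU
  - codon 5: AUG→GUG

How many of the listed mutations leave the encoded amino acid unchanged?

1

Codon 1: AUG (Met) → AAG (Lys) — missense.
Codon 3: AAC (Asn) → AGC (Ser) — missense.
Codon 4: GGC (Gly) → GGU (Gly) — synonymous.
Codon 5: AUG (Met) → GUG (Val) — missense.
Synonymous: 1 of 4.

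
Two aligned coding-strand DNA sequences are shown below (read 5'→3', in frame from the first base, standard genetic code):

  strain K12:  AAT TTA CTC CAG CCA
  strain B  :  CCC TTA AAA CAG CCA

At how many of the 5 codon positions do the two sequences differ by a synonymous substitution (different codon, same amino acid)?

Codon 1: AAT Asn / CCC Pro — nonsynonymous.
Codon 2: TTA Leu / TTA Leu — identical.
Codon 3: CTC Leu / AAA Lys — nonsynonymous.
Codon 4: CAG Gln / CAG Gln — identical.
Codon 5: CCA Pro / CCA Pro — identical.
Synonymous differences: 0.

0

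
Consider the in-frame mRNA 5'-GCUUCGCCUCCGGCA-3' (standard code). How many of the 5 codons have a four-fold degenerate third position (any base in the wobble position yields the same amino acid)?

5

Codon 1 GCU (Ala): third position 4-fold.
Codon 2 UCG (Ser): third position 4-fold.
Codon 3 CCU (Pro): third position 4-fold.
Codon 4 CCG (Pro): third position 4-fold.
Codon 5 GCA (Ala): third position 4-fold.
Four-fold degenerate third positions: 5.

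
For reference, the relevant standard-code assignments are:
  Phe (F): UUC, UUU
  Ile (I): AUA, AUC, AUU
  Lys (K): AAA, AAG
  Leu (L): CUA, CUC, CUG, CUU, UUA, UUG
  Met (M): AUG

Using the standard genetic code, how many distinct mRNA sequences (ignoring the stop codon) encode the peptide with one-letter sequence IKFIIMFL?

1296

Ile: 3 codons.
Lys: 2 codons.
Phe: 2 codons.
Ile: 3 codons.
Ile: 3 codons.
Met: 1 codon.
Phe: 2 codons.
Leu: 6 codons.
3 × 2 × 2 × 3 × 3 × 1 × 2 × 6 = 1296.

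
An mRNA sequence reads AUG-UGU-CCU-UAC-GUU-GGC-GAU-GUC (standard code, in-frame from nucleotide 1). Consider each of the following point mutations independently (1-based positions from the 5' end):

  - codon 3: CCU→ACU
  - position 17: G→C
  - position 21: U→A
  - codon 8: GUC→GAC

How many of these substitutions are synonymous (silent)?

0

Codon 3: CCU (Pro) → ACU (Thr) — missense.
Codon 6: GGC (Gly) → GCC (Ala) — missense.
Codon 7: GAU (Asp) → GAA (Glu) — missense.
Codon 8: GUC (Val) → GAC (Asp) — missense.
Synonymous: 0 of 4.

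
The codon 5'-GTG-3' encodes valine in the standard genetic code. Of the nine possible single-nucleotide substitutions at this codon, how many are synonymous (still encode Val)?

Position 1: none → 0 synonymous.
Position 2: none → 0 synonymous.
Position 3: GTT, GTC, GTA → 3 synonymous.
Total: 0 + 0 + 3 = 3.

3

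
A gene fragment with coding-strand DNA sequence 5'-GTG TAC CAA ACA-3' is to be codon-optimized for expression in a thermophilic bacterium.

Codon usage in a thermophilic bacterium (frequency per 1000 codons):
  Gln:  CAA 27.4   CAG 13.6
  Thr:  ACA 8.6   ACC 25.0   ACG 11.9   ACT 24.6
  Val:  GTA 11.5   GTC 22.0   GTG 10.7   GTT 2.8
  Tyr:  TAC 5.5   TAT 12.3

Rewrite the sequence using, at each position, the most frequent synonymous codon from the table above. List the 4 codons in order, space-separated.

GTC TAT CAA ACC

Codon 1 (Val): best is GTC at 22.0.
Codon 2 (Tyr): best is TAT at 12.3.
Codon 3 (Gln): best is CAA at 27.4.
Codon 4 (Thr): best is ACC at 25.0.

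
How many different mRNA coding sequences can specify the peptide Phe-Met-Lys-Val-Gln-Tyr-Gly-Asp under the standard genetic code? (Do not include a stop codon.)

Phe: 2 codons.
Met: 1 codon.
Lys: 2 codons.
Val: 4 codons.
Gln: 2 codons.
Tyr: 2 codons.
Gly: 4 codons.
Asp: 2 codons.
2 × 1 × 2 × 4 × 2 × 2 × 4 × 2 = 512.

512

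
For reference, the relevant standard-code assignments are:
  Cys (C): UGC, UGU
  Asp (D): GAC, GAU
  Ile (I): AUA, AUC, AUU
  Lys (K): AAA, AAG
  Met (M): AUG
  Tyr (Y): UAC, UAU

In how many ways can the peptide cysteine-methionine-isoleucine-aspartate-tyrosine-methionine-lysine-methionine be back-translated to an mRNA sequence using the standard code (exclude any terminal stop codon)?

48

Cys: 2 codons.
Met: 1 codon.
Ile: 3 codons.
Asp: 2 codons.
Tyr: 2 codons.
Met: 1 codon.
Lys: 2 codons.
Met: 1 codon.
2 × 1 × 3 × 2 × 2 × 1 × 2 × 1 = 48.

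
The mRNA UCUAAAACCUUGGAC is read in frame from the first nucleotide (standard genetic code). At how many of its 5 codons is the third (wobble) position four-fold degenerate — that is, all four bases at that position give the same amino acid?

Codon 1 UCU (Ser): third position 4-fold.
Codon 2 AAA (Lys): third position 2-fold.
Codon 3 ACC (Thr): third position 4-fold.
Codon 4 UUG (Leu): third position 2-fold.
Codon 5 GAC (Asp): third position 2-fold.
Four-fold degenerate third positions: 2.

2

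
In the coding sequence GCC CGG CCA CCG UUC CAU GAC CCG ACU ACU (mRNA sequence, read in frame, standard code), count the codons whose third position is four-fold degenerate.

7

Codon 1 GCC (Ala): third position 4-fold.
Codon 2 CGG (Arg): third position 4-fold.
Codon 3 CCA (Pro): third position 4-fold.
Codon 4 CCG (Pro): third position 4-fold.
Codon 5 UUC (Phe): third position 2-fold.
Codon 6 CAU (His): third position 2-fold.
Codon 7 GAC (Asp): third position 2-fold.
Codon 8 CCG (Pro): third position 4-fold.
Codon 9 ACU (Thr): third position 4-fold.
Codon 10 ACU (Thr): third position 4-fold.
Four-fold degenerate third positions: 7.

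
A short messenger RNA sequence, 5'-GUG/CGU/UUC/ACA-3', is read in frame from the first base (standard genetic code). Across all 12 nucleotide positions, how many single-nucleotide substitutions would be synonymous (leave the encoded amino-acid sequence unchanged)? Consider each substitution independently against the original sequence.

10

Codon 1 (GUG, Val): 3 synonymous substitutions.
Codon 2 (CGU, Arg): 3 synonymous substitutions.
Codon 3 (UUC, Phe): 1 synonymous substitution.
Codon 4 (ACA, Thr): 3 synonymous substitutions.
Total: 3 + 3 + 1 + 3 = 10.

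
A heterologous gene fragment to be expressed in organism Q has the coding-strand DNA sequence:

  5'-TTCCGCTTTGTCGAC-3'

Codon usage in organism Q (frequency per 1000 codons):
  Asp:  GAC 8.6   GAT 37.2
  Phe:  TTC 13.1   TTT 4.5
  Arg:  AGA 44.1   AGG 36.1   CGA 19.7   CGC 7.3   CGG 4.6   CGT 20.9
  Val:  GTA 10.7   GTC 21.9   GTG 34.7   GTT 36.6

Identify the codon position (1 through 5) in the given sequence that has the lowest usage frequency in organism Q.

3

Codon 1 TTC (Phe): 13.1 per 1000.
Codon 2 CGC (Arg): 7.3 per 1000.
Codon 3 TTT (Phe): 4.5 per 1000.
Codon 4 GTC (Val): 21.9 per 1000.
Codon 5 GAC (Asp): 8.6 per 1000.
Lowest frequency is 4.5 at codon 3.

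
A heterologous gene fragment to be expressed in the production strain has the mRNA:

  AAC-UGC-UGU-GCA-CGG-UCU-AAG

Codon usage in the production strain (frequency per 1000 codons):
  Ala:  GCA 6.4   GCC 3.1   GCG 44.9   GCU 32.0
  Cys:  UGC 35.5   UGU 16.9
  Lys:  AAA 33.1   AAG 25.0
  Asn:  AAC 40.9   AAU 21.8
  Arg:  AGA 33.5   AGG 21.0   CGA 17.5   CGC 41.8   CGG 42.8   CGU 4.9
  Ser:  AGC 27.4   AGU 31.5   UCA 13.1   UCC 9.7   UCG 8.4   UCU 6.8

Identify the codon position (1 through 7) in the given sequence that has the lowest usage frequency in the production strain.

4

Codon 1 AAC (Asn): 40.9 per 1000.
Codon 2 UGC (Cys): 35.5 per 1000.
Codon 3 UGU (Cys): 16.9 per 1000.
Codon 4 GCA (Ala): 6.4 per 1000.
Codon 5 CGG (Arg): 42.8 per 1000.
Codon 6 UCU (Ser): 6.8 per 1000.
Codon 7 AAG (Lys): 25.0 per 1000.
Lowest frequency is 6.4 at codon 4.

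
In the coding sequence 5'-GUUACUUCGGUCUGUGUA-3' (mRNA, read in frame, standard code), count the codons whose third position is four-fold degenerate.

Codon 1 GUU (Val): third position 4-fold.
Codon 2 ACU (Thr): third position 4-fold.
Codon 3 UCG (Ser): third position 4-fold.
Codon 4 GUC (Val): third position 4-fold.
Codon 5 UGU (Cys): third position 2-fold.
Codon 6 GUA (Val): third position 4-fold.
Four-fold degenerate third positions: 5.

5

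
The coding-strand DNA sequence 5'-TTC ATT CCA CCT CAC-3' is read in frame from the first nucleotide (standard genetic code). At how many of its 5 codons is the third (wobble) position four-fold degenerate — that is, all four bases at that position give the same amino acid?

Codon 1 TTC (Phe): third position 2-fold.
Codon 2 ATT (Ile): third position 3-fold.
Codon 3 CCA (Pro): third position 4-fold.
Codon 4 CCT (Pro): third position 4-fold.
Codon 5 CAC (His): third position 2-fold.
Four-fold degenerate third positions: 2.

2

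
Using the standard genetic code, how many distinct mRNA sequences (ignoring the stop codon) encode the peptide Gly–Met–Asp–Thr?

32

Gly: 4 codons.
Met: 1 codon.
Asp: 2 codons.
Thr: 4 codons.
4 × 1 × 2 × 4 = 32.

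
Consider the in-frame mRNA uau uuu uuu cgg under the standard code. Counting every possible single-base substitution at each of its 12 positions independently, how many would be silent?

Codon 1 (UAU, Tyr): 1 synonymous substitution.
Codon 2 (UUU, Phe): 1 synonymous substitution.
Codon 3 (UUU, Phe): 1 synonymous substitution.
Codon 4 (CGG, Arg): 4 synonymous substitutions.
Total: 1 + 1 + 1 + 4 = 7.

7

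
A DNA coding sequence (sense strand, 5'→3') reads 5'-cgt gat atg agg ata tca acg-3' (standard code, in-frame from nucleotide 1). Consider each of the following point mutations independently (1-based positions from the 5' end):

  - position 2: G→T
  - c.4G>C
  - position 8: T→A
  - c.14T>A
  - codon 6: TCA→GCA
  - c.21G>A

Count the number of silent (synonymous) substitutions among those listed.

Codon 1: CGT (Arg) → CTT (Leu) — missense.
Codon 2: GAT (Asp) → CAT (His) — missense.
Codon 3: ATG (Met) → AAG (Lys) — missense.
Codon 5: ATA (Ile) → AAA (Lys) — missense.
Codon 6: TCA (Ser) → GCA (Ala) — missense.
Codon 7: ACG (Thr) → ACA (Thr) — synonymous.
Synonymous: 1 of 6.

1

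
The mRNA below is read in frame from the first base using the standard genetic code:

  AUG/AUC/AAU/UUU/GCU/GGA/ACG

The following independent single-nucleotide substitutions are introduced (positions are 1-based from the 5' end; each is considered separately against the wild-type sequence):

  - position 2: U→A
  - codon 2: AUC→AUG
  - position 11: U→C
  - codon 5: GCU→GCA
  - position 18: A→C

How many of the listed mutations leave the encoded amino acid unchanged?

Codon 1: AUG (Met) → AAG (Lys) — missense.
Codon 2: AUC (Ile) → AUG (Met) — missense.
Codon 4: UUU (Phe) → UCU (Ser) — missense.
Codon 5: GCU (Ala) → GCA (Ala) — synonymous.
Codon 6: GGA (Gly) → GGC (Gly) — synonymous.
Synonymous: 2 of 5.

2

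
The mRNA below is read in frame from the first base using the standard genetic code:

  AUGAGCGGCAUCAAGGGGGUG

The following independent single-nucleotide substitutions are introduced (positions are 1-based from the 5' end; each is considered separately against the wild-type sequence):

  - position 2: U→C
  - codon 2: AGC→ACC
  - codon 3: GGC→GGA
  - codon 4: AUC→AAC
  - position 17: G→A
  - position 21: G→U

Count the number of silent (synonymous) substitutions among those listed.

2

Codon 1: AUG (Met) → ACG (Thr) — missense.
Codon 2: AGC (Ser) → ACC (Thr) — missense.
Codon 3: GGC (Gly) → GGA (Gly) — synonymous.
Codon 4: AUC (Ile) → AAC (Asn) — missense.
Codon 6: GGG (Gly) → GAG (Glu) — missense.
Codon 7: GUG (Val) → GUU (Val) — synonymous.
Synonymous: 2 of 6.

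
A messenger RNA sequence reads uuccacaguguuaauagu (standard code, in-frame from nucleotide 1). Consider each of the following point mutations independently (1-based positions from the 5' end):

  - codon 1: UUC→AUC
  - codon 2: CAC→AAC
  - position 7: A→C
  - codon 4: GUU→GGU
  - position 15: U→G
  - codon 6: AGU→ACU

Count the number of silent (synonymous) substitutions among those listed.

Codon 1: UUC (Phe) → AUC (Ile) — missense.
Codon 2: CAC (His) → AAC (Asn) — missense.
Codon 3: AGU (Ser) → CGU (Arg) — missense.
Codon 4: GUU (Val) → GGU (Gly) — missense.
Codon 5: AAU (Asn) → AAG (Lys) — missense.
Codon 6: AGU (Ser) → ACU (Thr) — missense.
Synonymous: 0 of 6.

0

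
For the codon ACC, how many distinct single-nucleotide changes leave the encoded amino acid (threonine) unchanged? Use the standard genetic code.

3

Position 1: none → 0 synonymous.
Position 2: none → 0 synonymous.
Position 3: ACU, ACA, ACG → 3 synonymous.
Total: 0 + 0 + 3 = 3.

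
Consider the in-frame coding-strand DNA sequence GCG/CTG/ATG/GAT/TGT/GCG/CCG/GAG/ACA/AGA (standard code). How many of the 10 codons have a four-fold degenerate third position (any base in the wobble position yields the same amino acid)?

5

Codon 1 GCG (Ala): third position 4-fold.
Codon 2 CTG (Leu): third position 4-fold.
Codon 3 ATG (Met): third position 1-fold.
Codon 4 GAT (Asp): third position 2-fold.
Codon 5 TGT (Cys): third position 2-fold.
Codon 6 GCG (Ala): third position 4-fold.
Codon 7 CCG (Pro): third position 4-fold.
Codon 8 GAG (Glu): third position 2-fold.
Codon 9 ACA (Thr): third position 4-fold.
Codon 10 AGA (Arg): third position 2-fold.
Four-fold degenerate third positions: 5.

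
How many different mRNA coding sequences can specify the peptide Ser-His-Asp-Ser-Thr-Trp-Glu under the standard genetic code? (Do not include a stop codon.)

Ser: 6 codons.
His: 2 codons.
Asp: 2 codons.
Ser: 6 codons.
Thr: 4 codons.
Trp: 1 codon.
Glu: 2 codons.
6 × 2 × 2 × 6 × 4 × 1 × 2 = 1152.

1152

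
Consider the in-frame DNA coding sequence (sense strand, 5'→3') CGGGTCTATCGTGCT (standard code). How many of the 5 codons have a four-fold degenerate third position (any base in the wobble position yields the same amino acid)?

Codon 1 CGG (Arg): third position 4-fold.
Codon 2 GTC (Val): third position 4-fold.
Codon 3 TAT (Tyr): third position 2-fold.
Codon 4 CGT (Arg): third position 4-fold.
Codon 5 GCT (Ala): third position 4-fold.
Four-fold degenerate third positions: 4.

4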